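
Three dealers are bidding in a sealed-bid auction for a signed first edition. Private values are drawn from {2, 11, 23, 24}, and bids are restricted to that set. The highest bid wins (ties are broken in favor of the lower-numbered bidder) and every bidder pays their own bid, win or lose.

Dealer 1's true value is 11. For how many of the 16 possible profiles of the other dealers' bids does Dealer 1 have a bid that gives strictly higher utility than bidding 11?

Others bid (2, 2): truth gives 0; bid 2 gives 9 > 0. Violating.
Others bid (2, 23): truth gives -11; bid 2 gives -2 > -11. Violating.
Others bid (2, 24): truth gives -11; bid 2 gives -2 > -11. Violating.
Others bid (11, 23): truth gives -11; bid 2 gives -2 > -11. Violating.
Others bid (2, 11): truth gives 0; no alternative beats it.
Others bid (11, 2): truth gives 0; no alternative beats it.
(Checking all 16 profiles: 13 have a profitable deviation, 3 do not.)

13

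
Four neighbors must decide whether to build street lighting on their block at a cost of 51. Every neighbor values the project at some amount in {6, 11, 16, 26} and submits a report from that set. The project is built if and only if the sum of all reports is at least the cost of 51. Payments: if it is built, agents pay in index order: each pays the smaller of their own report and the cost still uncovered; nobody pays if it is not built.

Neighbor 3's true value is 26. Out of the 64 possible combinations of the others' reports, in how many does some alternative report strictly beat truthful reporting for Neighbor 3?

43

Others report (6, 6, 26): truth gives 0; report 16 gives 10 > 0. Violating.
Others report (6, 11, 26): truth gives 0; report 11 gives 15 > 0. Violating.
Others report (6, 16, 16): truth gives 0; report 16 gives 10 > 0. Violating.
Others report (6, 16, 26): truth gives 0; report 6 gives 20 > 0. Violating.
Others report (6, 6, 6): truth gives 0; no alternative beats it.
Others report (6, 6, 11): truth gives 0; no alternative beats it.
(Checking all 64 profiles: 43 have a profitable deviation, 21 do not.)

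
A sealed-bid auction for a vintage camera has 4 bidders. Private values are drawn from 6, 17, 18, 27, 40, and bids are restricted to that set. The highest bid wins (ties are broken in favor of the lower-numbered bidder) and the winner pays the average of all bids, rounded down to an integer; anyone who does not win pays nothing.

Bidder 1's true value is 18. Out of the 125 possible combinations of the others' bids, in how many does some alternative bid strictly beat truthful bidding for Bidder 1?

Others bid (6, 6, 6): truth gives 9; bid 6 gives 12 > 9. Violating.
Others bid (6, 6, 27): truth gives 0; bid 27 gives 2 > 0. Violating.
Others bid (6, 27, 6): truth gives 0; bid 27 gives 2 > 0. Violating.
Others bid (27, 6, 6): truth gives 0; bid 27 gives 2 > 0. Violating.
Others bid (6, 6, 17): truth gives 7; no alternative beats it.
Others bid (6, 6, 18): truth gives 6; no alternative beats it.
(Checking all 125 profiles: 4 have a profitable deviation, 121 do not.)

4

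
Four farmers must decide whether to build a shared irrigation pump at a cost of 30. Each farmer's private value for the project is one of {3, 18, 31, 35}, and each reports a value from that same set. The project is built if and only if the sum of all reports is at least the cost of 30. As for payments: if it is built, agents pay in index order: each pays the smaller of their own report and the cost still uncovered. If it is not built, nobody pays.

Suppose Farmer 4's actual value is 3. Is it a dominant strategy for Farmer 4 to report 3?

Check each profile of the others' reports and compare truth against every alternative report.
Others report (3, 3, 18): truth gives 0, best alternative gives -3.
Others report (3, 18, 3): truth gives 0, best alternative gives -3.
Others report (18, 3, 3): truth gives 0, best alternative gives -3.
Others report (3, 3, 31): truth gives 3, best alternative gives 3.
Others report (3, 3, 35): truth gives 3, best alternative gives 3.
Others report (3, 18, 18): truth gives 3, best alternative gives 3.
(Remaining 58 profiles checked similarly; truth is weakly best in each.)
In every case the truthful report is at least as good as any alternative, so it is a dominant strategy.

Yes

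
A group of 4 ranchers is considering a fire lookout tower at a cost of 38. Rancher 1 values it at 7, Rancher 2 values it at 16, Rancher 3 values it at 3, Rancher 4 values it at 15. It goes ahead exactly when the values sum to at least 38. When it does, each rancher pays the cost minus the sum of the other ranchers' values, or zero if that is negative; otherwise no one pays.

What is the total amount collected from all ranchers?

Total value 41 ≥ cost 38, so it is built.
Rancher 1: others sum to 34; max(0, 38 - 34) = 4.
Rancher 2: others sum to 25; max(0, 38 - 25) = 13.
Rancher 3: others sum to 38; max(0, 38 - 38) = 0.
Rancher 4: others sum to 26; max(0, 38 - 26) = 12.
Total collected = 4 + 13 + 0 + 12 = 29.

29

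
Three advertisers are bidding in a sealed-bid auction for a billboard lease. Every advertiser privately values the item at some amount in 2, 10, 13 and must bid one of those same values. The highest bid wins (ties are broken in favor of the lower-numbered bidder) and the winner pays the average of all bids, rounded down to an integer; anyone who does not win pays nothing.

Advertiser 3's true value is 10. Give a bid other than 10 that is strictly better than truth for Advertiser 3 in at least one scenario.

13

Suppose Advertiser 1 bids 2 and Advertiser 2 bids 10.
Bid 10: loses, pays 0, utility 0.
Bid 13: wins, pays 8, utility 10 - 8 = 2.
So bidding 13 beats truth here (2 > 0).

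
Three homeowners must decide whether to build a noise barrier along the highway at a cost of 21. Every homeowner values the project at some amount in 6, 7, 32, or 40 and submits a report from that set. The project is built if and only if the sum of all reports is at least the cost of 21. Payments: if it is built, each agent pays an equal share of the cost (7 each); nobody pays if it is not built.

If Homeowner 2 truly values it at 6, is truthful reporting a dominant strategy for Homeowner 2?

Check each profile of the others' reports and compare truth against every alternative report.
Others report (7, 7): truth gives 0, best alternative gives -1.
Others report (6, 32): truth gives -1, best alternative gives -1.
Others report (6, 40): truth gives -1, best alternative gives -1.
Others report (7, 32): truth gives -1, best alternative gives -1.
Others report (7, 40): truth gives -1, best alternative gives -1.
Others report (32, 6): truth gives -1, best alternative gives -1.
(Remaining 10 profiles checked similarly; truth is weakly best in each.)
In every case the truthful report is at least as good as any alternative, so it is a dominant strategy.

Yes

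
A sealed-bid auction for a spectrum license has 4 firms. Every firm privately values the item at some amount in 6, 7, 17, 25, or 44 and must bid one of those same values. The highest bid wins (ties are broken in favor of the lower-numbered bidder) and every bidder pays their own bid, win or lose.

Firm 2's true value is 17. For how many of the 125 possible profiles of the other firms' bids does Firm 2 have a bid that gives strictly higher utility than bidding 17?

Others bid (6, 6, 6): truth gives 0; bid 7 gives 10 > 0. Violating.
Others bid (6, 6, 7): truth gives 0; bid 7 gives 10 > 0. Violating.
Others bid (6, 6, 25): truth gives -17; bid 6 gives -6 > -17. Violating.
Others bid (6, 6, 44): truth gives -17; bid 6 gives -6 > -17. Violating.
Others bid (6, 6, 17): truth gives 0; no alternative beats it.
Others bid (6, 7, 17): truth gives 0; no alternative beats it.
(Checking all 125 profiles: 111 have a profitable deviation, 14 do not.)

111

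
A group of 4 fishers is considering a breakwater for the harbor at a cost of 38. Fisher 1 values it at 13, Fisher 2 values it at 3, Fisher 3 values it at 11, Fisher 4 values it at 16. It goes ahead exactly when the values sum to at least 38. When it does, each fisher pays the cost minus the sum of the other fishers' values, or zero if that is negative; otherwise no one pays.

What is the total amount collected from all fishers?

25

Total value 43 ≥ cost 38, so it is built.
Fisher 1: others sum to 30; max(0, 38 - 30) = 8.
Fisher 2: others sum to 40; max(0, 38 - 40) = 0.
Fisher 3: others sum to 32; max(0, 38 - 32) = 6.
Fisher 4: others sum to 27; max(0, 38 - 27) = 11.
Total collected = 8 + 0 + 6 + 11 = 25.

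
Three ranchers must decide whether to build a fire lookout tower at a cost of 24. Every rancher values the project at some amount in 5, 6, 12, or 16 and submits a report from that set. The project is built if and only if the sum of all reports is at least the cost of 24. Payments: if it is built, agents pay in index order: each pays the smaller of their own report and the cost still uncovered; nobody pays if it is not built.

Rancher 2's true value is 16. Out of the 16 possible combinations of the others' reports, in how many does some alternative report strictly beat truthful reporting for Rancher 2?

Others report (5, 12): truth gives 0; report 12 gives 4 > 0. Violating.
Others report (5, 16): truth gives 0; report 5 gives 11 > 0. Violating.
Others report (6, 6): truth gives 0; report 12 gives 4 > 0. Violating.
Others report (6, 12): truth gives 0; report 6 gives 10 > 0. Violating.
Others report (5, 5): truth gives 0; no alternative beats it.
Others report (5, 6): truth gives 0; no alternative beats it.
(Checking all 16 profiles: 12 have a profitable deviation, 4 do not.)

12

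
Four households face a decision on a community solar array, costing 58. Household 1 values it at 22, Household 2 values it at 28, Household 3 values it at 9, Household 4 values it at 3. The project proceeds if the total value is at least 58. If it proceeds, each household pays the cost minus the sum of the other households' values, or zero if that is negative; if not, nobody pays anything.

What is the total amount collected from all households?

47

Total value 62 ≥ cost 58, so it is built.
Household 1: others sum to 40; max(0, 58 - 40) = 18.
Household 2: others sum to 34; max(0, 58 - 34) = 24.
Household 3: others sum to 53; max(0, 58 - 53) = 5.
Household 4: others sum to 59; max(0, 58 - 59) = 0.
Total collected = 18 + 24 + 5 + 0 = 47.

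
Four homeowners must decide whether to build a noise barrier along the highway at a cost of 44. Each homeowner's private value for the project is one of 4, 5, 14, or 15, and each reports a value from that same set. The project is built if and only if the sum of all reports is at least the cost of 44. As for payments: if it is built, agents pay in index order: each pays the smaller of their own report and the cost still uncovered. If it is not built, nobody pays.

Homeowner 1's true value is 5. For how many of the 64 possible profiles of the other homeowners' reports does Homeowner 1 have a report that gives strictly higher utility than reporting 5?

Others report (14, 14, 14): truth gives 0; report 4 gives 1 > 0. Violating.
Others report (14, 14, 15): truth gives 0; report 4 gives 1 > 0. Violating.
Others report (14, 15, 14): truth gives 0; report 4 gives 1 > 0. Violating.
Others report (14, 15, 15): truth gives 0; report 4 gives 1 > 0. Violating.
Others report (4, 4, 4): truth gives 0; no alternative beats it.
Others report (4, 4, 5): truth gives 0; no alternative beats it.
(Checking all 64 profiles: 8 have a profitable deviation, 56 do not.)

8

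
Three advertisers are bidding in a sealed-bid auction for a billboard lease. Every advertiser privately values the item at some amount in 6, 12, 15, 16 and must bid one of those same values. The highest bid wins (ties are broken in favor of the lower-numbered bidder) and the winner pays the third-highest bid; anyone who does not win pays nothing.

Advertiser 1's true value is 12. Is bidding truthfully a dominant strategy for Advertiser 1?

Consider the case where Advertiser 2 bids 6 and Advertiser 3 bids 15.
Truthful bid 12: loses, pays 0, utility 0.
Bid 15 instead: wins, pays 6, utility 12 - 6 = 6.
Since 6 > 0, bidding 15 is strictly better here, so truthful bidding is not dominant.

No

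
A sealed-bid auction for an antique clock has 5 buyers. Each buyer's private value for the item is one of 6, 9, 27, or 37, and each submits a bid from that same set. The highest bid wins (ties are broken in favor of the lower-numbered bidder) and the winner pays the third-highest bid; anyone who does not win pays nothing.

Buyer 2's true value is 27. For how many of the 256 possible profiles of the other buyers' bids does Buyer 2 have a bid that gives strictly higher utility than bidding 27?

32

Others bid (6, 6, 6, 37): truth gives 0; bid 37 gives 21 > 0. Violating.
Others bid (6, 6, 9, 37): truth gives 0; bid 37 gives 18 > 0. Violating.
Others bid (6, 6, 37, 6): truth gives 0; bid 37 gives 21 > 0. Violating.
Others bid (6, 6, 37, 9): truth gives 0; bid 37 gives 18 > 0. Violating.
Others bid (6, 6, 6, 6): truth gives 21; no alternative beats it.
Others bid (6, 6, 6, 9): truth gives 21; no alternative beats it.
(Checking all 256 profiles: 32 have a profitable deviation, 224 do not.)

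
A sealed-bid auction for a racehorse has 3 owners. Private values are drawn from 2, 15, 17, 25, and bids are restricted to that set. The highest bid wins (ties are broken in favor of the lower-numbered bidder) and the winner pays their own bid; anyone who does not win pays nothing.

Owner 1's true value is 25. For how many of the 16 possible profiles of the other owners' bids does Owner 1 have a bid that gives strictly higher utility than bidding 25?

9

Others bid (2, 2): truth gives 0; bid 2 gives 23 > 0. Violating.
Others bid (2, 15): truth gives 0; bid 15 gives 10 > 0. Violating.
Others bid (2, 17): truth gives 0; bid 17 gives 8 > 0. Violating.
Others bid (15, 2): truth gives 0; bid 15 gives 10 > 0. Violating.
Others bid (2, 25): truth gives 0; no alternative beats it.
Others bid (15, 25): truth gives 0; no alternative beats it.
(Checking all 16 profiles: 9 have a profitable deviation, 7 do not.)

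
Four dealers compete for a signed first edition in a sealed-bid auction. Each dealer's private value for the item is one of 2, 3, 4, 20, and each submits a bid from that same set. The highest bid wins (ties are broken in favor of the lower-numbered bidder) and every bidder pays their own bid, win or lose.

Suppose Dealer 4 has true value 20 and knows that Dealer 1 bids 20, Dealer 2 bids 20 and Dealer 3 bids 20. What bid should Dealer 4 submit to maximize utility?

2

Bid 2: loses but pays 2, utility -2.
Bid 3: loses but pays 3, utility -3.
Bid 4: loses but pays 4, utility -4.
Bid 20: loses but pays 20, utility -20.
The best choice is 2 with utility -2.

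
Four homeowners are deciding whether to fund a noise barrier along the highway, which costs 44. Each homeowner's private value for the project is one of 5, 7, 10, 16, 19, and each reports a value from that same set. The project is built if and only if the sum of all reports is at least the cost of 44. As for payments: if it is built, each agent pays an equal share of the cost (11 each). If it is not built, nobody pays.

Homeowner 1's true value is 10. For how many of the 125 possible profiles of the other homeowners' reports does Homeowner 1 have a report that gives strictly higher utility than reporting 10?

18

Others report (5, 10, 19): truth gives -1; report 5 gives 0 > -1. Violating.
Others report (5, 16, 16): truth gives -1; report 5 gives 0 > -1. Violating.
Others report (5, 19, 10): truth gives -1; report 5 gives 0 > -1. Violating.
Others report (7, 10, 19): truth gives -1; report 5 gives 0 > -1. Violating.
Others report (5, 5, 5): truth gives 0; no alternative beats it.
Others report (5, 5, 7): truth gives 0; no alternative beats it.
(Checking all 125 profiles: 18 have a profitable deviation, 107 do not.)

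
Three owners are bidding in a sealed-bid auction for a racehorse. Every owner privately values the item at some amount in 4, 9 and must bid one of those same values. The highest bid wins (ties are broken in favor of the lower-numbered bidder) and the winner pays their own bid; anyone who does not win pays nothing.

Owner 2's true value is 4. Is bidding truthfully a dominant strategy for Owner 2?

Yes

Check each profile of the others' bids and compare truth against every alternative bid.
Others bid (4, 4): truth gives 0, best alternative gives -5.
Others bid (4, 9): truth gives 0, best alternative gives -5.
Others bid (9, 4): truth gives 0, best alternative gives 0.
Others bid (9, 9): truth gives 0, best alternative gives 0.
In every case the truthful bid is at least as good as any alternative, so it is a dominant strategy.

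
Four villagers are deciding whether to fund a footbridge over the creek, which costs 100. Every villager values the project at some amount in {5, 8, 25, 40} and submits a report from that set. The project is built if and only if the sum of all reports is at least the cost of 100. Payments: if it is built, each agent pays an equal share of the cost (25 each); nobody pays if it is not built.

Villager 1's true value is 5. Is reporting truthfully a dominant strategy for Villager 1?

Check each profile of the others' reports and compare truth against every alternative report.
Others report (25, 40, 40): truth gives -20, best alternative gives -20.
Others report (40, 25, 40): truth gives -20, best alternative gives -20.
Others report (40, 40, 25): truth gives -20, best alternative gives -20.
Others report (40, 40, 40): truth gives -20, best alternative gives -20.
Others report (5, 5, 5): truth gives 0, best alternative gives 0.
Others report (5, 5, 8): truth gives 0, best alternative gives 0.
(Remaining 58 profiles checked similarly; truth is weakly best in each.)
In every case the truthful report is at least as good as any alternative, so it is a dominant strategy.

Yes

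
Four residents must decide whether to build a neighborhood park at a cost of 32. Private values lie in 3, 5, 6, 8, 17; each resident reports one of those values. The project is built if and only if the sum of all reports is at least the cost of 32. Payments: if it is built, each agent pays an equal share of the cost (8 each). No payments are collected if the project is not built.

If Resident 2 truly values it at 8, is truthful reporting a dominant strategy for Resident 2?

Check each profile of the others' reports and compare truth against every alternative report.
Others report (3, 3, 3): truth gives 0, best alternative gives 0.
Others report (3, 3, 5): truth gives 0, best alternative gives 0.
Others report (3, 3, 6): truth gives 0, best alternative gives 0.
Others report (3, 3, 8): truth gives 0, best alternative gives 0.
Others report (3, 3, 17): truth gives 0, best alternative gives 0.
Others report (3, 5, 3): truth gives 0, best alternative gives 0.
(Remaining 119 profiles checked similarly; truth is weakly best in each.)
In every case the truthful report is at least as good as any alternative, so it is a dominant strategy.

Yes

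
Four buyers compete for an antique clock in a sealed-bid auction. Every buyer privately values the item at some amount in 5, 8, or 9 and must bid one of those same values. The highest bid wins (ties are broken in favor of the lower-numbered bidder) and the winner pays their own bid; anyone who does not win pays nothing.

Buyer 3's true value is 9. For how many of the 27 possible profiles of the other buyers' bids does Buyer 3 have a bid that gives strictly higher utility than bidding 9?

Others bid (5, 5, 5): truth gives 0; bid 8 gives 1 > 0. Violating.
Others bid (5, 5, 8): truth gives 0; bid 8 gives 1 > 0. Violating.
Others bid (5, 5, 9): truth gives 0; no alternative beats it.
Others bid (5, 8, 5): truth gives 0; no alternative beats it.
(Checking all 27 profiles: 2 have a profitable deviation, 25 do not.)

2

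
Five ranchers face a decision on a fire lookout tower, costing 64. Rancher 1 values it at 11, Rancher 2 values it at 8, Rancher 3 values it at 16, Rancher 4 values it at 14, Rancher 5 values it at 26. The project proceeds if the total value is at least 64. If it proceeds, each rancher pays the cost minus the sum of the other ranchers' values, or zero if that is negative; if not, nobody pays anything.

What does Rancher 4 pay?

Total value 75 ≥ cost 64, so the project is built.
The other ranchers' values sum to 61.
Cost minus that sum is 64 - 61 = 3.

3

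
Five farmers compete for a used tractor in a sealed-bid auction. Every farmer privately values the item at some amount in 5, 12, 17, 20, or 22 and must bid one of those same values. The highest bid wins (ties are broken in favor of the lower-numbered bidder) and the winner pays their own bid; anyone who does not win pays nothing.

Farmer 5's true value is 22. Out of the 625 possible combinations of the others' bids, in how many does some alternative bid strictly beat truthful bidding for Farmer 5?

81

Others bid (5, 5, 5, 5): truth gives 0; bid 12 gives 10 > 0. Violating.
Others bid (5, 5, 5, 12): truth gives 0; bid 17 gives 5 > 0. Violating.
Others bid (5, 5, 5, 17): truth gives 0; bid 20 gives 2 > 0. Violating.
Others bid (5, 5, 12, 5): truth gives 0; bid 17 gives 5 > 0. Violating.
Others bid (5, 5, 5, 20): truth gives 0; no alternative beats it.
Others bid (5, 5, 5, 22): truth gives 0; no alternative beats it.
(Checking all 625 profiles: 81 have a profitable deviation, 544 do not.)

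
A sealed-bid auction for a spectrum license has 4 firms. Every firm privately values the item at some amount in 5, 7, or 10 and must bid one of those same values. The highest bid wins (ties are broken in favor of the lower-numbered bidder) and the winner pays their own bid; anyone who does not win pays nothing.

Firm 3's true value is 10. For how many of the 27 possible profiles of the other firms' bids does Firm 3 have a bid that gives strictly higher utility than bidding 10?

2

Others bid (5, 5, 5): truth gives 0; bid 7 gives 3 > 0. Violating.
Others bid (5, 5, 7): truth gives 0; bid 7 gives 3 > 0. Violating.
Others bid (5, 5, 10): truth gives 0; no alternative beats it.
Others bid (5, 7, 5): truth gives 0; no alternative beats it.
(Checking all 27 profiles: 2 have a profitable deviation, 25 do not.)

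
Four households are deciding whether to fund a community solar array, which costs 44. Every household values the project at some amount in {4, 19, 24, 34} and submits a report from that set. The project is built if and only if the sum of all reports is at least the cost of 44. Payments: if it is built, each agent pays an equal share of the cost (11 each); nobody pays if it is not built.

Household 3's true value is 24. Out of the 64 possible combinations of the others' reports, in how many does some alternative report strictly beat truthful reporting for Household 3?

1

Others report (4, 4, 4): truth gives 0; report 34 gives 13 > 0. Violating.
Others report (4, 4, 19): truth gives 13; no alternative beats it.
Others report (4, 4, 24): truth gives 13; no alternative beats it.
(Checking all 64 profiles: 1 has a profitable deviation, 63 do not.)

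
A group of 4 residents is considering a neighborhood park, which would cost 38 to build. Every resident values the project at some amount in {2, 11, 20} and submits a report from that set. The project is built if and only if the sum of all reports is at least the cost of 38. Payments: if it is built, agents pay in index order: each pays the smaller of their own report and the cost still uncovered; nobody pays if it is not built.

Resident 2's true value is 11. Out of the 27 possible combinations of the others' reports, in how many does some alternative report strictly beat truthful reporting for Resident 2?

Others report (2, 20, 20): truth gives 0; report 2 gives 9 > 0. Violating.
Others report (11, 11, 20): truth gives 0; report 2 gives 9 > 0. Violating.
Others report (11, 20, 11): truth gives 0; report 2 gives 9 > 0. Violating.
Others report (11, 20, 20): truth gives 0; report 2 gives 9 > 0. Violating.
Others report (2, 2, 2): truth gives 0; no alternative beats it.
Others report (2, 2, 11): truth gives 0; no alternative beats it.
(Checking all 27 profiles: 10 have a profitable deviation, 17 do not.)

10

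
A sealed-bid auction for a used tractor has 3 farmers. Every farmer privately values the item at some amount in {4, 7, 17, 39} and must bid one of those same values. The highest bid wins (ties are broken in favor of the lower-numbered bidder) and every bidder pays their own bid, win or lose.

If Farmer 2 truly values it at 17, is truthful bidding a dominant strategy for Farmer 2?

Consider the case where Farmer 1 bids 4 and Farmer 3 bids 4.
Truthful bid 17: wins, pays 17, utility 17 - 17 = 0.
Bid 7 instead: wins, pays 7, utility 17 - 7 = 10.
Since 10 > 0, bidding 7 is strictly better here, so truthful bidding is not dominant.

No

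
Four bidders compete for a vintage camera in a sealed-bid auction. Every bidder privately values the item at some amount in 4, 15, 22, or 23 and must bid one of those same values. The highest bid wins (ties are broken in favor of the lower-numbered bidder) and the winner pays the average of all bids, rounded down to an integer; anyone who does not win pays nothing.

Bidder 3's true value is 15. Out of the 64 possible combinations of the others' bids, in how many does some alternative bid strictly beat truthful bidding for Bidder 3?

9

Others bid (4, 4, 22): truth gives 0; bid 22 gives 2 > 0. Violating.
Others bid (4, 4, 23): truth gives 0; bid 23 gives 2 > 0. Violating.
Others bid (4, 15, 4): truth gives 0; bid 22 gives 4 > 0. Violating.
Others bid (4, 15, 15): truth gives 0; bid 22 gives 1 > 0. Violating.
Others bid (4, 4, 4): truth gives 9; no alternative beats it.
Others bid (4, 4, 15): truth gives 6; no alternative beats it.
(Checking all 64 profiles: 9 have a profitable deviation, 55 do not.)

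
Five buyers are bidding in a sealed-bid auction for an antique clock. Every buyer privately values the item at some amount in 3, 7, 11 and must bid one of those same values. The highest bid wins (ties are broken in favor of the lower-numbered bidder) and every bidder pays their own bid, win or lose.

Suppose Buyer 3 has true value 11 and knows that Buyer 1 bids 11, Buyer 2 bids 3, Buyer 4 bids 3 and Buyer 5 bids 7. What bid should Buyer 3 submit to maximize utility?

3

Bid 3: loses but pays 3, utility -3.
Bid 7: loses but pays 7, utility -7.
Bid 11: loses but pays 11, utility -11.
The best choice is 3 with utility -3.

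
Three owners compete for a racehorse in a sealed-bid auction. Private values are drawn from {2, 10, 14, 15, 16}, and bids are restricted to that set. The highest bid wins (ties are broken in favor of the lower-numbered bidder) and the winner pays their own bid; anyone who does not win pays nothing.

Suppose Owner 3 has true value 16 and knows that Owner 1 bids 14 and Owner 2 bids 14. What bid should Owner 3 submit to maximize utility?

15

Bid 2: loses, pays 0, utility 0.
Bid 10: loses, pays 0, utility 0.
Bid 14: loses, pays 0, utility 0.
Bid 15: wins, pays 15, utility 16 - 15 = 1.
Bid 16: wins, pays 16, utility 16 - 16 = 0.
The best choice is 15 with utility 1.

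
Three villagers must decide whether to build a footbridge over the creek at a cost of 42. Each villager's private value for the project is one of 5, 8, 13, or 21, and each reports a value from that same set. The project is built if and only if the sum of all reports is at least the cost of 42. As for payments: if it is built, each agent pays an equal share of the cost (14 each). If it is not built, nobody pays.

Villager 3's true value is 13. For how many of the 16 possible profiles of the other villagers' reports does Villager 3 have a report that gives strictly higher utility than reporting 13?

Others report (8, 21): truth gives -1; report 5 gives 0 > -1. Violating.
Others report (13, 21): truth gives -1; report 5 gives 0 > -1. Violating.
Others report (21, 8): truth gives -1; report 5 gives 0 > -1. Violating.
Others report (21, 13): truth gives -1; report 5 gives 0 > -1. Violating.
Others report (5, 5): truth gives 0; no alternative beats it.
Others report (5, 8): truth gives 0; no alternative beats it.
(Checking all 16 profiles: 4 have a profitable deviation, 12 do not.)

4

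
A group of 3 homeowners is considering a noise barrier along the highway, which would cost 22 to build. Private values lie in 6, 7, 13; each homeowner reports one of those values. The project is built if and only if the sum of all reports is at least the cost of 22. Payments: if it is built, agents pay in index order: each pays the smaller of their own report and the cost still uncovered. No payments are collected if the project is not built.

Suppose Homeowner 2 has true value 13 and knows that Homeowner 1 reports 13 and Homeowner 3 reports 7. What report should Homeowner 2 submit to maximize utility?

6

Report 6: project built, pays 6, utility 13 - 6 = 7.
Report 7: project built, pays 7, utility 13 - 7 = 6.
Report 13: project built, pays 9, utility 13 - 9 = 4.
The best choice is 6 with utility 7.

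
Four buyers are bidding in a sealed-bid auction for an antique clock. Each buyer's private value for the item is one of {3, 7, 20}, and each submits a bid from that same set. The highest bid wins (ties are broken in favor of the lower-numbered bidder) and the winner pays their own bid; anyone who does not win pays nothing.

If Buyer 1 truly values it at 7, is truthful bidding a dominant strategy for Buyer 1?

Consider the case where Buyer 2 bids 3, Buyer 3 bids 3 and Buyer 4 bids 3.
Truthful bid 7: wins, pays 7, utility 7 - 7 = 0.
Bid 3 instead: wins, pays 3, utility 7 - 3 = 4.
Since 4 > 0, bidding 3 is strictly better here, so truthful bidding is not dominant.

No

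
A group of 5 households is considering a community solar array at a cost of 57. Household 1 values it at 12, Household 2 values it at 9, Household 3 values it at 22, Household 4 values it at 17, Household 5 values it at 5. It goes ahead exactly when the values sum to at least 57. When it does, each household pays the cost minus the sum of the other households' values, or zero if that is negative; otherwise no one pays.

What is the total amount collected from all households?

Total value 65 ≥ cost 57, so it is built.
Household 1: others sum to 53; max(0, 57 - 53) = 4.
Household 2: others sum to 56; max(0, 57 - 56) = 1.
Household 3: others sum to 43; max(0, 57 - 43) = 14.
Household 4: others sum to 48; max(0, 57 - 48) = 9.
Household 5: others sum to 60; max(0, 57 - 60) = 0.
Total collected = 4 + 1 + 14 + 9 + 0 = 28.

28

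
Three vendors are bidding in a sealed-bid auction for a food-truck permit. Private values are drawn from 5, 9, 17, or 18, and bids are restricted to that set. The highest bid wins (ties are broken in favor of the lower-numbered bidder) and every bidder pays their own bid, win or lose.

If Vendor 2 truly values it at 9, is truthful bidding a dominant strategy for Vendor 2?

Consider the case where Vendor 1 bids 5 and Vendor 3 bids 17.
Truthful bid 9: loses but pays 9, utility -9.
Bid 5 instead: loses but pays 5, utility -5.
Since -5 > -9, bidding 5 is strictly better here, so truthful bidding is not dominant.

No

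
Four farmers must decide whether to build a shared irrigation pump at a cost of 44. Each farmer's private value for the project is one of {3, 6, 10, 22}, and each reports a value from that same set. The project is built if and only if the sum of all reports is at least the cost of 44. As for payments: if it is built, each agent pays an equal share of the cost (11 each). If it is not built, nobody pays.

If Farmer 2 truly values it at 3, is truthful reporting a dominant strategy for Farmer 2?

Yes

Check each profile of the others' reports and compare truth against every alternative report.
Others report (6, 10, 22): truth gives 0, best alternative gives -8.
Others report (6, 22, 10): truth gives 0, best alternative gives -8.
Others report (10, 6, 22): truth gives 0, best alternative gives -8.
Others report (10, 22, 6): truth gives 0, best alternative gives -8.
Others report (22, 6, 10): truth gives 0, best alternative gives -8.
Others report (22, 10, 6): truth gives 0, best alternative gives -8.
(Remaining 58 profiles checked similarly; truth is weakly best in each.)
In every case the truthful report is at least as good as any alternative, so it is a dominant strategy.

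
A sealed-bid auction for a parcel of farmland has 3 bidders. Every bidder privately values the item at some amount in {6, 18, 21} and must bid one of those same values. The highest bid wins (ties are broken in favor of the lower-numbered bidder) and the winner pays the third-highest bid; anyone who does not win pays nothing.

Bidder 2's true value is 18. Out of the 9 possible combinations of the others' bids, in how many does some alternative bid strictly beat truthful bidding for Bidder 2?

2

Others bid (6, 21): truth gives 0; bid 21 gives 12 > 0. Violating.
Others bid (18, 6): truth gives 0; bid 21 gives 12 > 0. Violating.
Others bid (6, 6): truth gives 12; no alternative beats it.
Others bid (6, 18): truth gives 12; no alternative beats it.
(Checking all 9 profiles: 2 have a profitable deviation, 7 do not.)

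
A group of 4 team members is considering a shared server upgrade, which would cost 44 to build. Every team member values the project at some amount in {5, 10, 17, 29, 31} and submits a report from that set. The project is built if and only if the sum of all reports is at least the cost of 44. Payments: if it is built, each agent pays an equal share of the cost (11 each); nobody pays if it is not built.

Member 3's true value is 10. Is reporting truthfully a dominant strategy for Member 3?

No

Consider the case where Member 1 reports 10, Member 2 reports 10 and Member 4 reports 17.
Truthful report 10: project built, pays 11, utility 10 - 11 = -1.
Report 5 instead: project not built, utility 0.
Since 0 > -1, reporting 5 is strictly better here, so truthful reporting is not dominant.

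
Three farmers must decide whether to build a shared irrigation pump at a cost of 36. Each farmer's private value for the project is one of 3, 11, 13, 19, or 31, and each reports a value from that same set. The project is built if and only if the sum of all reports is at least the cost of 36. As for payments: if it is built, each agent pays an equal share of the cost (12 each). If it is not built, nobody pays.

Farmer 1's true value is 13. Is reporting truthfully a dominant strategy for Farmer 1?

Consider the case where Farmer 2 reports 3 and Farmer 3 reports 3.
Truthful report 13: project not built, utility 0.
Report 31 instead: project built, pays 12, utility 13 - 12 = 1.
Since 1 > 0, reporting 31 is strictly better here, so truthful reporting is not dominant.

No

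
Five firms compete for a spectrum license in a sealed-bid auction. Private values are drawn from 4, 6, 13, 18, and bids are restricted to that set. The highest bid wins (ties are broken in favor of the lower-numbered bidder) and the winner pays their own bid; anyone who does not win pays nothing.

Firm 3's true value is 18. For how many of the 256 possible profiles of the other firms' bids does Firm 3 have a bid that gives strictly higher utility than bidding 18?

Others bid (4, 4, 4, 4): truth gives 0; bid 6 gives 12 > 0. Violating.
Others bid (4, 4, 4, 6): truth gives 0; bid 6 gives 12 > 0. Violating.
Others bid (4, 4, 4, 13): truth gives 0; bid 13 gives 5 > 0. Violating.
Others bid (4, 4, 6, 4): truth gives 0; bid 6 gives 12 > 0. Violating.
Others bid (4, 4, 4, 18): truth gives 0; no alternative beats it.
Others bid (4, 4, 6, 18): truth gives 0; no alternative beats it.
(Checking all 256 profiles: 36 have a profitable deviation, 220 do not.)

36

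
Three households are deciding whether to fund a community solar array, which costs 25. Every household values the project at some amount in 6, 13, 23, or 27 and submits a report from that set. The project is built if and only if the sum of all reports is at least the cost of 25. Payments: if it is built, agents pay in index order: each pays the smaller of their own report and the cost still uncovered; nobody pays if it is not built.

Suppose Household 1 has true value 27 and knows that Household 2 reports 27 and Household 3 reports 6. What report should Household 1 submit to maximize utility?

Report 6: project built, pays 6, utility 27 - 6 = 21.
Report 13: project built, pays 13, utility 27 - 13 = 14.
Report 23: project built, pays 23, utility 27 - 23 = 4.
Report 27: project built, pays 25, utility 27 - 25 = 2.
The best choice is 6 with utility 21.

6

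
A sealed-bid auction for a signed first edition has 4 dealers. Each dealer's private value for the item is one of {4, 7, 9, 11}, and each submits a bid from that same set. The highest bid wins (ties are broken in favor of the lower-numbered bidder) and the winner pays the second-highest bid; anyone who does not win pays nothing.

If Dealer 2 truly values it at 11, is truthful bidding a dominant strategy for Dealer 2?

Check each profile of the others' bids and compare truth against every alternative bid.
Others bid (9, 4, 4): truth gives 2, best alternative gives 0.
Others bid (9, 4, 7): truth gives 2, best alternative gives 0.
Others bid (9, 4, 9): truth gives 2, best alternative gives 0.
Others bid (9, 7, 4): truth gives 2, best alternative gives 0.
Others bid (9, 7, 7): truth gives 2, best alternative gives 0.
Others bid (9, 7, 9): truth gives 2, best alternative gives 0.
(Remaining 58 profiles checked similarly; truth is weakly best in each.)
In every case the truthful bid is at least as good as any alternative, so it is a dominant strategy.

Yes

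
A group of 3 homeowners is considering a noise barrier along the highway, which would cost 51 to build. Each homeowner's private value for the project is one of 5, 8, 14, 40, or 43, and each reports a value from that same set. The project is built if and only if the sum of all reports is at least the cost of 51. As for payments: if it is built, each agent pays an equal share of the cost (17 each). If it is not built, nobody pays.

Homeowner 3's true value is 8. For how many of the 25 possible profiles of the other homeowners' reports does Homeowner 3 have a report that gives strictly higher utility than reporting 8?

2

Others report (5, 40): truth gives -9; report 5 gives 0 > -9. Violating.
Others report (40, 5): truth gives -9; report 5 gives 0 > -9. Violating.
Others report (5, 5): truth gives 0; no alternative beats it.
Others report (5, 8): truth gives 0; no alternative beats it.
(Checking all 25 profiles: 2 have a profitable deviation, 23 do not.)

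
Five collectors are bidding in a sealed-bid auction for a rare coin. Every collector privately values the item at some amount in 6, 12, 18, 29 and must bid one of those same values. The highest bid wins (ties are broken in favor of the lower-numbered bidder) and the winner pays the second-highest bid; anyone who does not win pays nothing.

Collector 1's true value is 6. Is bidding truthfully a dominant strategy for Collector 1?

Check each profile of the others' bids and compare truth against every alternative bid.
Others bid (6, 6, 6, 12): truth gives 0, best alternative gives -6.
Others bid (6, 6, 12, 6): truth gives 0, best alternative gives -6.
Others bid (6, 6, 12, 12): truth gives 0, best alternative gives -6.
Others bid (6, 12, 6, 6): truth gives 0, best alternative gives -6.
Others bid (6, 12, 6, 12): truth gives 0, best alternative gives -6.
Others bid (6, 12, 12, 6): truth gives 0, best alternative gives -6.
(Remaining 250 profiles checked similarly; truth is weakly best in each.)
In every case the truthful bid is at least as good as any alternative, so it is a dominant strategy.

Yes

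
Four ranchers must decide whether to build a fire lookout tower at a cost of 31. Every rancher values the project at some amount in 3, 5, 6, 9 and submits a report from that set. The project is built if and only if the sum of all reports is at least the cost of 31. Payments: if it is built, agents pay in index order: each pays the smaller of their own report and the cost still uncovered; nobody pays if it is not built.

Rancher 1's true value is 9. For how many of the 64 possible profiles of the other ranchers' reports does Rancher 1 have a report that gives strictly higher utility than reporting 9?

Others report (9, 9, 9): truth gives 0; report 5 gives 4 > 0. Violating.
Others report (3, 3, 3): truth gives 0; no alternative beats it.
Others report (3, 3, 5): truth gives 0; no alternative beats it.
(Checking all 64 profiles: 1 has a profitable deviation, 63 do not.)

1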